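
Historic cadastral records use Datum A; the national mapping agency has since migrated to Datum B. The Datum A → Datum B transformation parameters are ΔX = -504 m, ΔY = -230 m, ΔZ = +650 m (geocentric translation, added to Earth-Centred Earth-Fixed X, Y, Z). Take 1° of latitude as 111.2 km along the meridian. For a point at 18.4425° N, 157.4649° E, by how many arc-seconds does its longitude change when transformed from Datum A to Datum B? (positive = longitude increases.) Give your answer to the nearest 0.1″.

sin φ = 0.316353, cos φ = 0.948642, sin λ = 0.383249, cos λ = -0.923645.
East component: ΔE = −sin λ·ΔX + cos λ·ΔY = −(0.383249)(-504) + (-0.923645)(-230) = 405.60 m.
1° of latitude spans 111200 m; at latitude φ, 1° of longitude spans that × cos φ = 105488.9 m, so Δλ = 405.60 / 105488.9 × 3600 = 13.842″.

Δλ = 13.8″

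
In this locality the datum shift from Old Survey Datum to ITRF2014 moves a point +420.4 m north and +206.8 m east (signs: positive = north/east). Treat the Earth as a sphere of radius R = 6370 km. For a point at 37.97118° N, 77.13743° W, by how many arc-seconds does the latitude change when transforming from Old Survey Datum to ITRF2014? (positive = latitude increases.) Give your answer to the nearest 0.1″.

On a sphere of radius R, 1 rad of latitude = R, so Δφ = ΔN / R = 420.4 / 6370000 = 6.5997e-05 rad = 13.613″.

Δφ = 13.6″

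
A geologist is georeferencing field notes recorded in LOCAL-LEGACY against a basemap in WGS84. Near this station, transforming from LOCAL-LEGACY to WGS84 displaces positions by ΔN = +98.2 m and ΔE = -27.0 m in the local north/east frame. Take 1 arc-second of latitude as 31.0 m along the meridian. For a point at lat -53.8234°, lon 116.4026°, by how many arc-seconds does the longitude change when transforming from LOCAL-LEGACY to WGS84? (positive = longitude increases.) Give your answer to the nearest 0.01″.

At latitude -53.8234°, cos φ = 0.590276.
1″ of longitude at this latitude = 31.00 × cos φ = 18.2986 m, so Δλ = -27.0 / 18.2986 = -1.476″.

Δλ = -1.48″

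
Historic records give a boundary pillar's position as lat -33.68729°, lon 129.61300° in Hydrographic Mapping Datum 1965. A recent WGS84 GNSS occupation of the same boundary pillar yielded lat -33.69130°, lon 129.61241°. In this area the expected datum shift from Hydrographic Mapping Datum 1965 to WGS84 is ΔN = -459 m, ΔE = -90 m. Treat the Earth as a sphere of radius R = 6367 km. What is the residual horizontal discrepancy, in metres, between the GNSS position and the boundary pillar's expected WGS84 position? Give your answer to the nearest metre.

Observed coordinate differences: Δφ = -0.00401°, Δλ = -0.00059°.
Converting to metres (1° lat = 111125 m, cos φ = 0.832077): observed ΔN = -445.6 m, observed ΔE = -54.6 m.
Subtracting the expected shift leaves a residual of -445.6 − (-459) = 13.4 m north and -54.6 − (-90) = 35.4 m east.
Residual distance = √(13.4² + 35.4²) = 37.9 m.

38 m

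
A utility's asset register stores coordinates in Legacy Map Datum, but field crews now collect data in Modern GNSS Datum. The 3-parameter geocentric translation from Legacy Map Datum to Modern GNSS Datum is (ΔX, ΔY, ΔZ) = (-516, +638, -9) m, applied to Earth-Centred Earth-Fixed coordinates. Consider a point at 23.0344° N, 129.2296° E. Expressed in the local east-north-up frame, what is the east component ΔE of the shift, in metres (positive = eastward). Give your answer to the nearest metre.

ΔE = -4 m

At φ = 23.0344°, λ = 129.2296°: sin φ = 0.391284, cos φ = 0.920270, sin λ = 0.774618, cos λ = -0.632430.
ΔE = −sin λ·ΔX + cos λ·ΔY = −(0.774618)·(-516) + (-0.632430)·(638) = -3.79 m.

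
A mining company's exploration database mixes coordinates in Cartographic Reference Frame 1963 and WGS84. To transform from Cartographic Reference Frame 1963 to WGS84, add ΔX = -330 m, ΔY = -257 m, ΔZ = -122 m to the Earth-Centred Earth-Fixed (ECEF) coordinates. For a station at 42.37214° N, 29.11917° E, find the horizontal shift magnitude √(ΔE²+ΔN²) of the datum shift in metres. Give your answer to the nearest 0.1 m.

The local east axis at (φ, λ) is (−sin λ, cos λ, 0), so ΔE = −sin(29.11917°)·(-330) + cos(29.11917°)·(-257) = -63.93 m.
The local north axis is (−sin φ cos λ, −sin φ sin λ, cos φ), giving ΔN = 194.292 + 84.286 − 90.132 = 188.45 m.
Horizontal magnitude = √(ΔE² + ΔN²) = √((-63.93)² + 188.45²) = 198.99 m.

199.0 m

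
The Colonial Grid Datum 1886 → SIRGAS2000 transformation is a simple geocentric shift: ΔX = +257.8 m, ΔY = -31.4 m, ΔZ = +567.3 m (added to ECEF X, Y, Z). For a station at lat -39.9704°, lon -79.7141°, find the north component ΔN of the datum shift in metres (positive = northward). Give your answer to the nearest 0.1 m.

The local north axis is (−sin φ cos λ, −sin φ sin λ, cos φ), giving ΔN = 29.571 + 19.847 + 434.765 = 484.18 m.

ΔN = 484.2 m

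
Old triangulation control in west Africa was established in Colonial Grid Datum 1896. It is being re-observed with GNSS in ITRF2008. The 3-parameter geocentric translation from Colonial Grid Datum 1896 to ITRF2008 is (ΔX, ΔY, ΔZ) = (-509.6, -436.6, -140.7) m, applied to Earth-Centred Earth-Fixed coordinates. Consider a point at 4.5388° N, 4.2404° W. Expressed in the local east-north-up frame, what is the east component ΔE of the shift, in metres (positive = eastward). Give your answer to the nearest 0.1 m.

At φ = 4.5388°, λ = -4.2404°: sin φ = 0.079134, cos φ = 0.996864, sin λ = -0.073941, cos λ = 0.997263.
ΔE = −sin λ·ΔX + cos λ·ΔY = −(-0.073941)·(-509.6) + (0.997263)·(-436.6) = -473.09 m.

ΔE = -473.1 m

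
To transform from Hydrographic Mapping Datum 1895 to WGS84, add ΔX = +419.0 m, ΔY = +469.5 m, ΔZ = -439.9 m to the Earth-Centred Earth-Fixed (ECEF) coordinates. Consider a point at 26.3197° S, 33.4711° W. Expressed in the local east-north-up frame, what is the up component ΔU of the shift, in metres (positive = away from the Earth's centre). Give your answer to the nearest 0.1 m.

ΔU = 276.2 m

At φ = -26.3197°, λ = -33.4711°: sin φ = -0.443379, cos φ = 0.896334, sin λ = -0.551516, cos λ = 0.834164.
ΔU = cos φ cos λ·ΔX + cos φ sin λ·ΔY + sin φ·ΔZ = (0.896334)(0.834164)(419.0) + (0.896334)(-0.551516)(469.5) + (-0.443379)(-439.9) = 276.23 m.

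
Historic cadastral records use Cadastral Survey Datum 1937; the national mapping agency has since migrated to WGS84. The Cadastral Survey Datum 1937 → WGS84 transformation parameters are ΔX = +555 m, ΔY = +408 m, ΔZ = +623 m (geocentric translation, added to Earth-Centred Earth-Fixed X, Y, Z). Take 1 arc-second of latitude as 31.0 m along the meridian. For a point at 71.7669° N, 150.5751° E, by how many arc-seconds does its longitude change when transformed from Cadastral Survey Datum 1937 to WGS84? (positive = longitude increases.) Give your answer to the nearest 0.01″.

Δλ = -64.75″

sin φ = 0.949791, cos φ = 0.312884, sin λ = 0.491282, cos λ = -0.871000.
East component: ΔE = −sin λ·ΔX + cos λ·ΔY = −(0.491282)(555) + (-0.871000)(408) = -628.03 m.
1° of latitude spans 3600 × 31.00 = 111600 m; at latitude φ, 1° of longitude spans that × cos φ = 34917.8 m, so Δλ = -628.03 / 34917.8 × 3600 = -64.749″.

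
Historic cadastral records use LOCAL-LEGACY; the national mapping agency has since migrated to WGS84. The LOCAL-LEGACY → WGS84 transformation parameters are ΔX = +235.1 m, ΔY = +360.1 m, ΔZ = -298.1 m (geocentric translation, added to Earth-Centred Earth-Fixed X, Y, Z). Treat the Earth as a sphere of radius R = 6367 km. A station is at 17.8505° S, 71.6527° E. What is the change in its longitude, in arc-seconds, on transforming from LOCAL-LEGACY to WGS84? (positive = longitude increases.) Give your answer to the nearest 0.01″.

sin φ = -0.306534, cos φ = 0.951860, sin λ = 0.949166, cos λ = 0.314776.
East component: ΔE = −sin λ·ΔX + cos λ·ΔY = −(0.949166)(235.1) + (0.314776)(360.1) = -109.80 m.
1° of latitude spans πR/180 = 111125 m; at latitude φ, 1° of longitude spans that × cos φ = 105775.5 m, so Δλ = -109.80 / 105775.5 × 3600 = -3.737″.

Δλ = -3.74″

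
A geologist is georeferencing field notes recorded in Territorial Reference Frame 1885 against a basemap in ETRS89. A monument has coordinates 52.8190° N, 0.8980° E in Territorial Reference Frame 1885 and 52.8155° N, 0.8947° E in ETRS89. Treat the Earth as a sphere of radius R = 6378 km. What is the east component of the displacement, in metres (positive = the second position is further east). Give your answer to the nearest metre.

ΔE = -222 m

Δφ = 52.8155° − 52.8190° = -0.0035°; Δλ = 0.8947° − 0.8980° = -0.0033°.
1° along a meridian = πR/180 = 111317 m.
ΔN = Δφ × 111317 = -389.6 m; ΔE = Δλ × 111317 × cos(52.8190°) = -0.0033 × 111317 × 0.604335 = -222.0 m.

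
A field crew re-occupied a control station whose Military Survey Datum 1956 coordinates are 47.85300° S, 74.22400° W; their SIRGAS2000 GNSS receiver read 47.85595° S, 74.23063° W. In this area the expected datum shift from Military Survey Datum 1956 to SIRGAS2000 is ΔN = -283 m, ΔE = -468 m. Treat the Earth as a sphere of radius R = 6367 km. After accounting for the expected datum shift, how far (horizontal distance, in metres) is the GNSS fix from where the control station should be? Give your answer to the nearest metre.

52 m

Observed coordinate differences: Δφ = -0.00295°, Δλ = -0.00663°.
Converting to metres (1° lat = 111125 m, cos φ = 0.671035): observed ΔN = -327.8 m, observed ΔE = -494.4 m.
Subtracting the expected shift leaves a residual of -327.8 − (-283) = -44.8 m north and -494.4 − (-468) = -26.4 m east.
Residual distance = √((-44.8)² + (-26.4)²) = 52.0 m.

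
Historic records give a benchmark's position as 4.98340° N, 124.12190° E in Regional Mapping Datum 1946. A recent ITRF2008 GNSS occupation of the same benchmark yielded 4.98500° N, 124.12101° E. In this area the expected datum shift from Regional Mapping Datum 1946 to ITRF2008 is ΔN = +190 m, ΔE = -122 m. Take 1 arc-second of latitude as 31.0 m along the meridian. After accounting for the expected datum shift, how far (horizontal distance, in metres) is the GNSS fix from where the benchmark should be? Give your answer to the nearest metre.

Observed coordinate differences: Δφ = +0.00160°, Δλ = -0.00089°.
Converting to metres (1° lat = 111600 m, cos φ = 0.996220): observed ΔN = 178.6 m, observed ΔE = -98.9 m.
Subtracting the expected shift leaves a residual of 178.6 − (190) = -11.4 m north and -98.9 − (-122) = 23.1 m east.
Residual distance = √((-11.4)² + 23.1²) = 25.7 m.

26 m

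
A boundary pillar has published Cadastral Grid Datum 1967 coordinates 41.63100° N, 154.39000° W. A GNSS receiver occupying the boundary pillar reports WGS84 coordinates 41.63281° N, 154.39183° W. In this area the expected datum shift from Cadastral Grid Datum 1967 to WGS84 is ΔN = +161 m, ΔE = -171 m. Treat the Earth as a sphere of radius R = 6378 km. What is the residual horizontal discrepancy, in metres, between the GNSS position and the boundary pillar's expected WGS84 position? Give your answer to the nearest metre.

45 m

Observed coordinate differences: Δφ = +0.00181°, Δλ = -0.00183°.
Converting to metres (1° lat = 111317 m, cos φ = 0.747439): observed ΔN = 201.5 m, observed ΔE = -152.3 m.
Subtracting the expected shift leaves a residual of 201.5 − (161) = 40.5 m north and -152.3 − (-171) = 18.7 m east.
Residual distance = √(40.5² + 18.7²) = 44.6 m.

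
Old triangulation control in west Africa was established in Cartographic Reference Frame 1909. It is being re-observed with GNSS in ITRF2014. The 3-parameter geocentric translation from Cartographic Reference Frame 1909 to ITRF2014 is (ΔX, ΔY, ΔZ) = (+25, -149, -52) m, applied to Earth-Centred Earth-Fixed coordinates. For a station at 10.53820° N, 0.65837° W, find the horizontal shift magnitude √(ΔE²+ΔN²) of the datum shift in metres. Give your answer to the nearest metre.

159 m

The local east axis at (φ, λ) is (−sin λ, cos λ, 0), so ΔE = −sin(-0.65837°)·25 + cos(-0.65837°)·(-149) = -148.70 m.
The local north axis is (−sin φ cos λ, −sin φ sin λ, cos φ), giving ΔN = -4.572 − 0.313 − 51.123 = -56.01 m.
Horizontal magnitude = √(ΔE² + ΔN²) = √((-148.70)² + (-56.01)²) = 158.90 m.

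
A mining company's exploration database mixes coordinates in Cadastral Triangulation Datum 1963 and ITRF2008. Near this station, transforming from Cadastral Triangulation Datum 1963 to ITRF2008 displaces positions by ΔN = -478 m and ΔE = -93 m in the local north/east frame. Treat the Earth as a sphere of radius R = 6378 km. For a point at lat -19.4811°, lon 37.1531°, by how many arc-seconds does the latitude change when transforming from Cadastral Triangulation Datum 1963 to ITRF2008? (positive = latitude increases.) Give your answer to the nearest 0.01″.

Δφ = -15.46″

On a sphere of radius R, 1 rad of latitude = R, so Δφ = ΔN / R = -478.0 / 6378000 = -7.4945e-05 rad = -15.459″.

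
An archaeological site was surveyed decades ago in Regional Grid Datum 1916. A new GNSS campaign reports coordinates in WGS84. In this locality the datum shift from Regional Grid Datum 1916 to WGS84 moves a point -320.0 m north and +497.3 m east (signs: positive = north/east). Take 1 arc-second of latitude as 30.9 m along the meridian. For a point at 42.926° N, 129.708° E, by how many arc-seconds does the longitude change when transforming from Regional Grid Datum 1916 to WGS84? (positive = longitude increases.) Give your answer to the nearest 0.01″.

At latitude 42.926°, cos φ = 0.732234.
1″ of longitude at this latitude = 30.90 × cos φ = 22.6260 m, so Δλ = 497.3 / 22.6260 = 21.979″.

Δλ = 21.98″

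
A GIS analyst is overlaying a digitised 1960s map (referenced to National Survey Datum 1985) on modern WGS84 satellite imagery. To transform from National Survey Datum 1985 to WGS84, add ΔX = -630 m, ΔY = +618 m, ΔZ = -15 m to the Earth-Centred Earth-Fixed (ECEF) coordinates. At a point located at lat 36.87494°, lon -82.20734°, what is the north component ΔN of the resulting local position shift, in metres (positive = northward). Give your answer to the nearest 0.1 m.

ΔN = 406.7 m

At φ = 36.87494°, λ = -82.20734°: sin φ = 0.600070, cos φ = 0.799947, sin λ = -0.990765, cos λ = 0.135589.
ΔN = −sin φ cos λ·ΔX − sin φ sin λ·ΔY + cos φ·ΔZ = −(0.600070)(0.135589)(-630) − (0.600070)(-0.990765)(618) + (0.799947)(-15) = 406.68 m.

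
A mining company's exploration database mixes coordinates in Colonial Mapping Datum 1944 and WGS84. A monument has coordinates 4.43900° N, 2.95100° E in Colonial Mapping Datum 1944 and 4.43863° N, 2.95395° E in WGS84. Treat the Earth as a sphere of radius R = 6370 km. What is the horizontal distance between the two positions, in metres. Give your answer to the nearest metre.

330 m

Δφ = 4.43863° − 4.43900° = -0.00037°; Δλ = 2.95395° − 2.95100° = +0.00295°.
1° along a meridian = πR/180 = 111177 m.
ΔN = Δφ × 111177 = -41.1 m; ΔE = Δλ × 111177 × cos(4.43900°) = +0.00295 × 111177 × 0.997000 = 327.0 m.
Distance = √(ΔE² + ΔN²) = √(327.0² + (-41.1)²) = 329.6 m.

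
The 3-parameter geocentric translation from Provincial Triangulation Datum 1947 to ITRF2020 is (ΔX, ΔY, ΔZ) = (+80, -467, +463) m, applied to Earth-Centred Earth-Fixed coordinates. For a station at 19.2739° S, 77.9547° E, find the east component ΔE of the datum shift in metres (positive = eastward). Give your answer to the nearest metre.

At φ = -19.2739°, λ = 77.9547°: sin φ = -0.330084, cos φ = 0.943951, sin λ = 0.977983, cos λ = 0.208685.
ΔE = −sin λ·ΔX + cos λ·ΔY = −(0.977983)·(80) + (0.208685)·(-467) = -175.69 m.

ΔE = -176 m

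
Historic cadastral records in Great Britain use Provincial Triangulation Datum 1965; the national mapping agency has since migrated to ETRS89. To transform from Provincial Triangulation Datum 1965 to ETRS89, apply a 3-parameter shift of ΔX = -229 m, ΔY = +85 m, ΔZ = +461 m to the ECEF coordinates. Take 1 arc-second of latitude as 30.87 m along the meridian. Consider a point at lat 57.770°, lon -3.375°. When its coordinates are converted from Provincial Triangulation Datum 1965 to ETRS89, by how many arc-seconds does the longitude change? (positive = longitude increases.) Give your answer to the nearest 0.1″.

Δλ = 4.3″

sin φ = 0.845914, cos φ = 0.533319, sin λ = -0.058871, cos λ = 0.998266.
East component: ΔE = −sin λ·ΔX + cos λ·ΔY = −(-0.058871)(-229) + (0.998266)(85) = 71.37 m.
1° of latitude spans 3600 × 30.87 = 111132 m; at latitude φ, 1° of longitude spans that × cos φ = 59268.8 m, so Δλ = 71.37 / 59268.8 × 3600 = 4.335″.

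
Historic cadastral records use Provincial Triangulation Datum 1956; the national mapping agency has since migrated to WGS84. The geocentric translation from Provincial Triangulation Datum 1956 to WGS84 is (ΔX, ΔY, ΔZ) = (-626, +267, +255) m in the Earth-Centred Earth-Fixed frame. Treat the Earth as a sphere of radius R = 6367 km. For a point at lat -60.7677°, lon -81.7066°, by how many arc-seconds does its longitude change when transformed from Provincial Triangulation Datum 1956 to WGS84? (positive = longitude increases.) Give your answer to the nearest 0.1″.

Δλ = -38.5″

sin φ = -0.872647, cos φ = 0.488352, sin λ = -0.989542, cos λ = 0.144242.
East component: ΔE = −sin λ·ΔX + cos λ·ΔY = −(-0.989542)(-626) + (0.144242)(267) = -580.94 m.
1° of latitude spans πR/180 = 111125 m; at latitude φ, 1° of longitude spans that × cos φ = 54268.1 m, so Δλ = -580.94 / 54268.1 × 3600 = -38.538″.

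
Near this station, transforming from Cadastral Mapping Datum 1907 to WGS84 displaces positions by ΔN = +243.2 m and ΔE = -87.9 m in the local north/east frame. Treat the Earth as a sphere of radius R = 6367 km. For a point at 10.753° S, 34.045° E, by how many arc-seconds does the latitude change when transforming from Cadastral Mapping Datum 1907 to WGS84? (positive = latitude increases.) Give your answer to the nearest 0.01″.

Δφ = 7.88″

On a sphere of radius R, 1 rad of latitude = R, so Δφ = ΔN / R = 243.2 / 6367000 = 3.8197e-05 rad = 7.879″.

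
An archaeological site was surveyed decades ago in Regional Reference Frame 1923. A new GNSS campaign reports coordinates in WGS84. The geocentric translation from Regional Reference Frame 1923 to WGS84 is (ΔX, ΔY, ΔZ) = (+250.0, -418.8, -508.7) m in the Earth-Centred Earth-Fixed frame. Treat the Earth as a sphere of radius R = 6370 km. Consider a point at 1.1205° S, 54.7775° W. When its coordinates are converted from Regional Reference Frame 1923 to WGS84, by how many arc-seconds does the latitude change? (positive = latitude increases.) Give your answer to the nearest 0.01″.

sin φ = -0.019555, cos φ = 0.999809, sin λ = -0.816918, cos λ = 0.576753.
North component: ΔN = −sin φ cos λ·ΔX − sin φ sin λ·ΔY + cos φ·ΔZ = −(-0.019555)(0.576753)(250.0) − (-0.019555)(-0.816918)(-418.8) + (0.999809)(-508.7) = -499.09 m.
1° of latitude spans πR/180 = 111177 m, so Δφ = -499.09 / 111177 × 3600 = -16.161″.

Δφ = -16.16″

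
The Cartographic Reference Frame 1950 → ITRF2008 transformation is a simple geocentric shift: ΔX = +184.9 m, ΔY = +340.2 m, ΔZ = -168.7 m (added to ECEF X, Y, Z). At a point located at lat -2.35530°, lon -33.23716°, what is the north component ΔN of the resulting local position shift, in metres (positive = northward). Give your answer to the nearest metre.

The local north axis is (−sin φ cos λ, −sin φ sin λ, cos φ), giving ΔN = 6.356 − 7.663 − 168.557 = -169.86 m.

ΔN = -170 m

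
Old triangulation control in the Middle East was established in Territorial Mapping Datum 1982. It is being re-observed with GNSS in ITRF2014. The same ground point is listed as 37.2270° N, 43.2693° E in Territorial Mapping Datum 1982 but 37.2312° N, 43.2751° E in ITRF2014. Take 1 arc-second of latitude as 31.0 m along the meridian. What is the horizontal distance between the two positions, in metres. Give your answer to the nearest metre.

697 m

Δφ = 37.2312° − 37.2270° = +0.0042°; Δλ = 43.2751° − 43.2693° = +0.0058°.
1° of latitude = 3600 × 31.00 = 111600 m.
ΔN = Δφ × 111600 = 468.7 m; ΔE = Δλ × 111600 × cos(37.2270°) = +0.0058 × 111600 × 0.796245 = 515.4 m.
Distance = √(ΔE² + ΔN²) = √(515.4² + 468.7²) = 696.7 m.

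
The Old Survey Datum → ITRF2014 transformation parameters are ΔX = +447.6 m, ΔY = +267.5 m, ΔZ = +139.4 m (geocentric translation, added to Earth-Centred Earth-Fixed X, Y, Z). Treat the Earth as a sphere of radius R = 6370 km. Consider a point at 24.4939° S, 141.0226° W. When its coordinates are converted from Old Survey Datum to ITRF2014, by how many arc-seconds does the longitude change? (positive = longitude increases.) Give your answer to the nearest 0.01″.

Δλ = 2.62″

sin φ = -0.414596, cos φ = 0.910005, sin λ = -0.629014, cos λ = -0.777394.
East component: ΔE = −sin λ·ΔX + cos λ·ΔY = −(-0.629014)(447.6) + (-0.777394)(267.5) = 73.59 m.
1° of latitude spans πR/180 = 111177 m; at latitude φ, 1° of longitude spans that × cos φ = 101172.1 m, so Δλ = 73.59 / 101172.1 × 3600 = 2.619″.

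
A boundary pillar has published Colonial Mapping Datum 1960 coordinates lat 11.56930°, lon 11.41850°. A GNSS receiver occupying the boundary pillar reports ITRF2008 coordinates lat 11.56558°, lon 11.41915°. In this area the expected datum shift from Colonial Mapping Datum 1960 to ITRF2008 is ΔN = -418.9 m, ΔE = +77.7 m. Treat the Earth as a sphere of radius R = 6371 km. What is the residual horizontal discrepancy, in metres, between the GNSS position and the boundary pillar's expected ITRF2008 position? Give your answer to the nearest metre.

Observed coordinate differences: Δφ = -0.00372°, Δλ = +0.00065°.
Converting to metres (1° lat = 111195 m, cos φ = 0.979683): observed ΔN = -413.6 m, observed ΔE = 70.8 m.
Subtracting the expected shift leaves a residual of -413.6 − (-418.9) = 5.3 m north and 70.8 − (77.7) = -6.9 m east.
Residual distance = √(5.3² + (-6.9)²) = 8.7 m.

9 m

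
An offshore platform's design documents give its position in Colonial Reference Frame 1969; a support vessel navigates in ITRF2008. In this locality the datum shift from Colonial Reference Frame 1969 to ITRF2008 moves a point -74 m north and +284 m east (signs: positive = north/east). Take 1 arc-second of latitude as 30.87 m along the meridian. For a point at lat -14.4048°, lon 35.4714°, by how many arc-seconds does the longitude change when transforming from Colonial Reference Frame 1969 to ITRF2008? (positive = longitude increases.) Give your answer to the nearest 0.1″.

Δλ = 9.5″

At latitude -14.4048°, cos φ = 0.968562.
1″ of longitude at this latitude = 30.87 × cos φ = 29.8995 m, so Δλ = 284.0 / 29.8995 = 9.498″.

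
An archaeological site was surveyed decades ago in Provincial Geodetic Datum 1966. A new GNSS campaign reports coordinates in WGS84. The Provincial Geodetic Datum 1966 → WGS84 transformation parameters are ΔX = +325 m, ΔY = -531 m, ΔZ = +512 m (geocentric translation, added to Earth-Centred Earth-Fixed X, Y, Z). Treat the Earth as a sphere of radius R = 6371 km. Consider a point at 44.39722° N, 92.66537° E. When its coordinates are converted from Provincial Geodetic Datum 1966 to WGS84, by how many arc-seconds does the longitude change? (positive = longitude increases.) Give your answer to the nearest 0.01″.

Δλ = -13.59″

sin φ = 0.699629, cos φ = 0.714507, sin λ = 0.998918, cos λ = -0.046503.
East component: ΔE = −sin λ·ΔX + cos λ·ΔY = −(0.998918)(325) + (-0.046503)(-531) = -299.96 m.
1° of latitude spans πR/180 = 111195 m; at latitude φ, 1° of longitude spans that × cos φ = 79449.5 m, so Δλ = -299.96 / 79449.5 × 3600 = -13.592″.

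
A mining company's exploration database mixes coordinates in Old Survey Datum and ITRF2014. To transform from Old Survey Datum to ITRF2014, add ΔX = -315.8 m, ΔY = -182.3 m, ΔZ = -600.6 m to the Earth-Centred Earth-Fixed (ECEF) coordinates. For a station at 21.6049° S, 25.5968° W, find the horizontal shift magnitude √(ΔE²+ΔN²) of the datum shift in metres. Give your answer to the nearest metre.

At φ = -21.6049°, λ = -25.5968°: sin φ = -0.368204, cos φ = 0.929745, sin λ = -0.432035, cos λ = 0.901857.
ΔE = −sin λ·ΔX + cos λ·ΔY = −(-0.432035)·(-315.8) + (0.901857)·(-182.3) = -300.85 m.
ΔN = −sin φ cos λ·ΔX − sin φ sin λ·ΔY + cos φ·ΔZ = −(-0.368204)(0.901857)(-315.8) − (-0.368204)(-0.432035)(-182.3) + (0.929745)(-600.6) = -634.27 m.
Horizontal magnitude = √(ΔE² + ΔN²) = √((-300.85)² + (-634.27)²) = 702.00 m.

702 m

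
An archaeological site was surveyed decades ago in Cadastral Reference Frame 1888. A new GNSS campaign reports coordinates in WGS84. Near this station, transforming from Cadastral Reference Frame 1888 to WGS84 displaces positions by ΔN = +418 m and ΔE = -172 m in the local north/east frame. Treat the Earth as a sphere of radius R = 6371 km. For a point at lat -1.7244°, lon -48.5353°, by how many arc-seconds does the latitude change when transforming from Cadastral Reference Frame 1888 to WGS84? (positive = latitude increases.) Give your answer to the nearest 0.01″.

On a sphere of radius R, 1 rad of latitude = R, so Δφ = ΔN / R = 418.0 / 6371000 = 6.5610e-05 rad = 13.533″.

Δφ = 13.53″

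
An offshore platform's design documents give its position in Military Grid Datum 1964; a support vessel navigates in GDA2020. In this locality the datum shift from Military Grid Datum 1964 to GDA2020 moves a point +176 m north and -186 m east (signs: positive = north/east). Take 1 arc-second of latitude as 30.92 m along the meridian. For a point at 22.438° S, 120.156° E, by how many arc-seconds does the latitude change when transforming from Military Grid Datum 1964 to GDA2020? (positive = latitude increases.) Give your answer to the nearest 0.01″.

Δφ = 5.69″

1″ of latitude = 30.92 m, so Δφ = 176.0 / 30.92 = 5.692″.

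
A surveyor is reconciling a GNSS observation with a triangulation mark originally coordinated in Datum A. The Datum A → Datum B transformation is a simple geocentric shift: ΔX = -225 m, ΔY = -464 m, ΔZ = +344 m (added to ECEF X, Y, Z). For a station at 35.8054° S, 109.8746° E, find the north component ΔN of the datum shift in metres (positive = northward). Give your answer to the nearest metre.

The local north axis is (−sin φ cos λ, −sin φ sin λ, cos φ), giving ΔN = 44.750 − 255.288 + 278.987 = 68.45 m.

ΔN = 68 m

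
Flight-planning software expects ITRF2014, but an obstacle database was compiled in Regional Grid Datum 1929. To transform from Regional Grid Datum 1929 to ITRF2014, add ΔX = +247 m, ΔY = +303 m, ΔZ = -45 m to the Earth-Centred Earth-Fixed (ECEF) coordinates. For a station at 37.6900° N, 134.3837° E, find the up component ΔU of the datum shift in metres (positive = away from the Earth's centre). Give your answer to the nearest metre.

ΔU = 7 m

At φ = 37.6900°, λ = 134.3837°: sin φ = 0.611389, cos φ = 0.791330, sin λ = 0.714672, cos λ = -0.699460.
ΔU = cos φ cos λ·ΔX + cos φ sin λ·ΔY + sin φ·ΔZ = (0.791330)(-0.699460)(247) + (0.791330)(0.714672)(303) + (0.611389)(-45) = 7.13 m.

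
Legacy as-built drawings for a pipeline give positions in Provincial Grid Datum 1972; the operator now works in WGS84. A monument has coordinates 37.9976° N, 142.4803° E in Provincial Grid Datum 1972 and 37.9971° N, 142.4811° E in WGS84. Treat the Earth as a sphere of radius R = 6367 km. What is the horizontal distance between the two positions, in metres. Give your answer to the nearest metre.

89 m

Δφ = 37.9971° − 37.9976° = -0.0005°; Δλ = 142.4811° − 142.4803° = +0.0008°.
1° along a meridian = πR/180 = 111125 m.
ΔN = Δφ × 111125 = -55.6 m; ΔE = Δλ × 111125 × cos(37.9976°) = +0.0008 × 111125 × 0.788037 = 70.1 m.
Distance = √(ΔE² + ΔN²) = √(70.1² + (-55.6)²) = 89.4 m.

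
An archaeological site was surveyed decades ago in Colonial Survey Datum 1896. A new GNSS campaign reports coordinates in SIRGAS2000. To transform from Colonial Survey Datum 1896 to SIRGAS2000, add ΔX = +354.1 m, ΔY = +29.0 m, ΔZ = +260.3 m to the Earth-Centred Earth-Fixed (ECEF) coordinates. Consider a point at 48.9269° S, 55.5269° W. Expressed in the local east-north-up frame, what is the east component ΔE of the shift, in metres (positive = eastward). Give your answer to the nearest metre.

ΔE = 308 m

At φ = -48.9269°, λ = -55.5269°: sin φ = -0.753872, cos φ = 0.657021, sin λ = -0.824392, cos λ = 0.566019.
ΔE = −sin λ·ΔX + cos λ·ΔY = −(-0.824392)·(354.1) + (0.566019)·(29.0) = 308.33 m.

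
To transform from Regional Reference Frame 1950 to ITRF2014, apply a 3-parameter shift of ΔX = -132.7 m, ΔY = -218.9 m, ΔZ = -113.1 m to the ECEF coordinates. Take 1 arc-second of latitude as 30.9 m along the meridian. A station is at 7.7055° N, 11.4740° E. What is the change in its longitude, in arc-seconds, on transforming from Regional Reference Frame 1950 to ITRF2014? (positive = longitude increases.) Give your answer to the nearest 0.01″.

Δλ = -6.14″

sin φ = 0.134081, cos φ = 0.990970, sin λ = 0.198923, cos λ = 0.980015.
East component: ΔE = −sin λ·ΔX + cos λ·ΔY = −(0.198923)(-132.7) + (0.980015)(-218.9) = -188.13 m.
1° of latitude spans 3600 × 30.90 = 111240 m; at latitude φ, 1° of longitude spans that × cos φ = 110235.5 m, so Δλ = -188.13 / 110235.5 × 3600 = -6.144″.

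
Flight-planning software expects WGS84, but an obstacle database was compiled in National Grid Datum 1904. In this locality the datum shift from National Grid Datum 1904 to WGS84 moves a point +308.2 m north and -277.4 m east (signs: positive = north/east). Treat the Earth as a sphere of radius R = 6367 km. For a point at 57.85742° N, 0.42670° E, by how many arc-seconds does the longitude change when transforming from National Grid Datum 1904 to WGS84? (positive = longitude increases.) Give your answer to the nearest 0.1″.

At latitude 57.85742°, cos φ = 0.532028.
One radian of longitude at latitude φ spans R cos φ, so Δλ = ΔE / (R cos φ) = -277.4 / (6367000 × 0.532028) = -8.1891e-05 rad = -16.891″.

Δλ = -16.9″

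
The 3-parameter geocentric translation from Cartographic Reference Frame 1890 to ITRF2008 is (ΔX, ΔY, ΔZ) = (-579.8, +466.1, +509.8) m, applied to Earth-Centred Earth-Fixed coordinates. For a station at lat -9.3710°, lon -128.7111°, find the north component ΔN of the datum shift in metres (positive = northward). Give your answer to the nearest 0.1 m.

At φ = -9.3710°, λ = -128.7111°: sin φ = -0.162827, cos φ = 0.986655, sin λ = -0.780309, cos λ = -0.625394.
ΔN = −sin φ cos λ·ΔX − sin φ sin λ·ΔY + cos φ·ΔZ = −(-0.162827)(-0.625394)(-579.8) − (-0.162827)(-0.780309)(466.1) + (0.986655)(509.8) = 502.82 m.

ΔN = 502.8 m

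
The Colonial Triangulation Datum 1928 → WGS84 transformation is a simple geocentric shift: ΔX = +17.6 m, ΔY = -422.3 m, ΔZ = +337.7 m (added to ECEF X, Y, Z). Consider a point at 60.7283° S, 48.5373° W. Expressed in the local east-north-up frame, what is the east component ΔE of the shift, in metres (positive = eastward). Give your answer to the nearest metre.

At φ = -60.7283°, λ = -48.5373°: sin φ = -0.872311, cos φ = 0.488952, sin λ = -0.749387, cos λ = 0.662132.
ΔE = −sin λ·ΔX + cos λ·ΔY = −(-0.749387)·(17.6) + (0.662132)·(-422.3) = -266.43 m.

ΔE = -266 m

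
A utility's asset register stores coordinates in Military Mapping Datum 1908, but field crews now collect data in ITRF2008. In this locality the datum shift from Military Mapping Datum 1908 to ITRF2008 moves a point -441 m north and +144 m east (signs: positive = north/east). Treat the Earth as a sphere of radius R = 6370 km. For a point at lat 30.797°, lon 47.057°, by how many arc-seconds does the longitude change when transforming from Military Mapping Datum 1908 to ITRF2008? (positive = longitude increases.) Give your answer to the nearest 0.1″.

Δλ = 5.4″

At latitude 30.797°, cos φ = 0.858987.
One radian of longitude at latitude φ spans R cos φ, so Δλ = ΔE / (R cos φ) = 144.0 / (6370000 × 0.858987) = 2.6317e-05 rad = 5.428″.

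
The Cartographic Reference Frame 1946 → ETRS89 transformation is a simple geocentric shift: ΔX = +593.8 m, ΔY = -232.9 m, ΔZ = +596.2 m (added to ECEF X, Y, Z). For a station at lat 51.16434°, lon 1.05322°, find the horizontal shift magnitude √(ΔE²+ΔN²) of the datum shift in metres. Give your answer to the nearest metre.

At φ = 51.16434°, λ = 1.05322°: sin φ = 0.778948, cos φ = 0.627089, sin λ = 0.018381, cos λ = 0.999831.
ΔE = −sin λ·ΔX + cos λ·ΔY = −(0.018381)·(593.8) + (0.999831)·(-232.9) = -243.78 m.
ΔN = −sin φ cos λ·ΔX − sin φ sin λ·ΔY + cos φ·ΔZ = −(0.778948)(0.999831)(593.8) − (0.778948)(0.018381)(-232.9) + (0.627089)(596.2) = -85.26 m.
Horizontal magnitude = √(ΔE² + ΔN²) = √((-243.78)² + (-85.26)²) = 258.25 m.

258 m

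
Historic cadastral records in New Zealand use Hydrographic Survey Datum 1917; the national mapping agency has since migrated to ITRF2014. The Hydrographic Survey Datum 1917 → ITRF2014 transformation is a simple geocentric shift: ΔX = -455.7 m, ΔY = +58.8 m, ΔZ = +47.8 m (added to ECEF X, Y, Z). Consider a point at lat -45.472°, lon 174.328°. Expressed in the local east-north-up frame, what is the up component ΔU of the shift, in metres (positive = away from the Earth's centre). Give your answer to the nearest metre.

The local up (radial) axis is (cos φ cos λ, cos φ sin λ, sin φ), giving ΔU = 317.999 + 4.075 − 34.077 = 288.00 m.

ΔU = 288 m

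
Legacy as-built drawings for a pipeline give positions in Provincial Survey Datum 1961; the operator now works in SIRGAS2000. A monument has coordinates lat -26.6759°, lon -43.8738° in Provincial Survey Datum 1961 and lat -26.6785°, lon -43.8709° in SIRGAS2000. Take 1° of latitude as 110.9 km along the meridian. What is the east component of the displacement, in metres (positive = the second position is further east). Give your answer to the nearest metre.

Δφ = -26.6785° − -26.6759° = -0.0026°; Δλ = -43.8709° − -43.8738° = +0.0029°.
ΔN = Δφ × 110900 = -288.3 m; ΔE = Δλ × 110900 × cos(-26.6759°) = +0.0029 × 110900 × 0.893560 = 287.4 m.

ΔE = 287 m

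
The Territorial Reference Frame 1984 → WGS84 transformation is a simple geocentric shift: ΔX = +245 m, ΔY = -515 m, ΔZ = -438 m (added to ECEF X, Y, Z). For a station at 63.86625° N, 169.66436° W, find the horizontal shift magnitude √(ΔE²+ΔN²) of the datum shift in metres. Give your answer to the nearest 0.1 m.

The local east axis at (φ, λ) is (−sin λ, cos λ, 0), so ΔE = −sin(-169.66436°)·245 + cos(-169.66436°)·(-515) = 550.60 m.
The local north axis is (−sin φ cos λ, −sin φ sin λ, cos φ), giving ΔN = 216.384 − 82.952 − 192.925 = -59.49 m.
Horizontal magnitude = √(ΔE² + ΔN²) = √(550.60² + (-59.49)²) = 553.80 m.

553.8 m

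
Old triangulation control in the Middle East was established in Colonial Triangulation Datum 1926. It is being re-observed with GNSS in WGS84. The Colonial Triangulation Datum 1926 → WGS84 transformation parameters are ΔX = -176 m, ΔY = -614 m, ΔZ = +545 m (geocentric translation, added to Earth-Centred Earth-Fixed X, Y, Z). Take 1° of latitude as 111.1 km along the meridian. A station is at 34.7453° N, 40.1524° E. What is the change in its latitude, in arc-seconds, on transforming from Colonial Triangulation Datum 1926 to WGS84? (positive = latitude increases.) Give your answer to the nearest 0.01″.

sin φ = 0.569929, cos φ = 0.821694, sin λ = 0.644823, cos λ = 0.764332.
North component: ΔN = −sin φ cos λ·ΔX − sin φ sin λ·ΔY + cos φ·ΔZ = −(0.569929)(0.764332)(-176) − (0.569929)(0.644823)(-614) + (0.821694)(545) = 750.14 m.
1° of latitude spans 111100 m, so Δφ = 750.14 / 111100 × 3600 = 24.307″.

Δφ = 24.31″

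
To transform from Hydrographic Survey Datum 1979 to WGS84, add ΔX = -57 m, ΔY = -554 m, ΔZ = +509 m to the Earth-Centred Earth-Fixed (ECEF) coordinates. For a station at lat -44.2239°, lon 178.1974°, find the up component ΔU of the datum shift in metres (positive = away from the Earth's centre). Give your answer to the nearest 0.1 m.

The local up (radial) axis is (cos φ cos λ, cos φ sin λ, sin φ), giving ΔU = 40.827 − 12.488 − 355.009 = -326.67 m.

ΔU = -326.7 m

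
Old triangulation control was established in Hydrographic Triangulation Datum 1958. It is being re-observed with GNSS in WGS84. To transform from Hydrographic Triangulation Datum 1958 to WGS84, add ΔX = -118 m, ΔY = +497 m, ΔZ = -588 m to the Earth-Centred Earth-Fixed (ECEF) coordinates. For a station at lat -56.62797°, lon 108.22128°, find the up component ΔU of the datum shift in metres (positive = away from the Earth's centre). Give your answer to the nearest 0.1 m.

ΔU = 771.0 m

At φ = -56.62797°, λ = 108.22128°: sin φ = -0.835116, cos φ = 0.550073, sin λ = 0.949856, cos λ = -0.312688.
ΔU = cos φ cos λ·ΔX + cos φ sin λ·ΔY + sin φ·ΔZ = (0.550073)(-0.312688)(-118) + (0.550073)(0.949856)(497) + (-0.835116)(-588) = 771.02 m.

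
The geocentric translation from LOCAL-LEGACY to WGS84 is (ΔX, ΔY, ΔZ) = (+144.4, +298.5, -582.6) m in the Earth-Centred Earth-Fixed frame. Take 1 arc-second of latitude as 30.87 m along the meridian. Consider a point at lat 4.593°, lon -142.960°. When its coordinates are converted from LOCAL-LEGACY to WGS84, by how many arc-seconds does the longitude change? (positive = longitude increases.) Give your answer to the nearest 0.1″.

sin φ = 0.080077, cos φ = 0.996789, sin λ = -0.602372, cos λ = -0.798215.
East component: ΔE = −sin λ·ΔX + cos λ·ΔY = −(-0.602372)(144.4) + (-0.798215)(298.5) = -151.28 m.
1° of latitude spans 3600 × 30.87 = 111132 m; at latitude φ, 1° of longitude spans that × cos φ = 110775.1 m, so Δλ = -151.28 / 110775.1 × 3600 = -4.916″.

Δλ = -4.9″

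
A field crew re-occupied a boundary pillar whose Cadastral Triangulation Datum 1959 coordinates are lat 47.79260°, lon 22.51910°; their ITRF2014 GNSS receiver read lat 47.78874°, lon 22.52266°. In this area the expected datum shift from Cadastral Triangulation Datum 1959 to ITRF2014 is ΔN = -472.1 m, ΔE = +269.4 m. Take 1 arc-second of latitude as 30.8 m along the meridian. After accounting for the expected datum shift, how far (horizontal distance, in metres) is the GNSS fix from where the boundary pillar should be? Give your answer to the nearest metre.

44 m

Observed coordinate differences: Δφ = -0.00386°, Δλ = +0.00356°.
Converting to metres (1° lat = 110880 m, cos φ = 0.671816): observed ΔN = -428.0 m, observed ΔE = 265.2 m.
Subtracting the expected shift leaves a residual of -428.0 − (-472.1) = 44.1 m north and 265.2 − (269.4) = -4.2 m east.
Residual distance = √(44.1² + (-4.2)²) = 44.3 m.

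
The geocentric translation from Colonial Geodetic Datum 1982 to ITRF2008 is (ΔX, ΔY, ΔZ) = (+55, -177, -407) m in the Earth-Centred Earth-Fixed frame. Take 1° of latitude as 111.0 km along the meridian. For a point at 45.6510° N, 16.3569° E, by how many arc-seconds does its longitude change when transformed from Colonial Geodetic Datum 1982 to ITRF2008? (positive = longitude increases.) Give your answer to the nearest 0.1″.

Δλ = -8.6″

sin φ = 0.715095, cos φ = 0.699027, sin λ = 0.281620, cos λ = 0.959526.
East component: ΔE = −sin λ·ΔX + cos λ·ΔY = −(0.281620)(55) + (0.959526)(-177) = -185.33 m.
1° of latitude spans 111000 m; at latitude φ, 1° of longitude spans that × cos φ = 77592.0 m, so Δλ = -185.33 / 77592.0 × 3600 = -8.598″.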